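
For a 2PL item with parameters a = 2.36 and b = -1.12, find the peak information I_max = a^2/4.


For 2PL, max info at theta = b = -1.12
I_max = a^2 / 4 = 2.36^2 / 4
= 5.5696 / 4
I_max = 1.3924

1.3924


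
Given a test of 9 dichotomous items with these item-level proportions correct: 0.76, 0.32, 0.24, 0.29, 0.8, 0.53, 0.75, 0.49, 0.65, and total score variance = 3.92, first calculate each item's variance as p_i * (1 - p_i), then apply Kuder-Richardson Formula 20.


For each item, compute p_i * q_i:
  Item 1: 0.76 * 0.24 = 0.1824
  Item 2: 0.32 * 0.68 = 0.2176
  Item 3: 0.24 * 0.76 = 0.1824
  Item 4: 0.29 * 0.71 = 0.2059
  Item 5: 0.8 * 0.2 = 0.16
  Item 6: 0.53 * 0.47 = 0.2491
  Item 7: 0.75 * 0.25 = 0.1875
  Item 8: 0.49 * 0.51 = 0.2499
  Item 9: 0.65 * 0.35 = 0.2275
Sum(p_i * q_i) = 0.1824 + 0.2176 + 0.1824 + 0.2059 + 0.16 + 0.2491 + 0.1875 + 0.2499 + 0.2275 = 1.8623
KR-20 = (k/(k-1)) * (1 - Sum(p_i*q_i) / Var_total)
= (9/8) * (1 - 1.8623/3.92)
= 1.125 * 0.5249
KR-20 = 0.5905

0.5905


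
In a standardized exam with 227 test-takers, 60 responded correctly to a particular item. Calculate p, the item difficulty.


Item difficulty p = number correct / total examinees
p = 60 / 227
p = 0.2643

0.2643


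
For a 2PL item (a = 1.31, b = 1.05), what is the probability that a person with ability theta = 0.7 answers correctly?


a*(theta - b) = 1.31 * (0.7 - 1.05) = -0.4585
exp(--0.4585) = 1.5817
P = 1 / (1 + 1.5817)
P = 0.3873

0.3873


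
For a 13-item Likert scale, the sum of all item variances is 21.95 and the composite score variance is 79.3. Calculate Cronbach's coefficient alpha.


alpha = (k/(k-1)) * (1 - sum(si^2)/s_total^2)
= (13/12) * (1 - 21.95/79.3)
alpha = 0.7835

0.7835


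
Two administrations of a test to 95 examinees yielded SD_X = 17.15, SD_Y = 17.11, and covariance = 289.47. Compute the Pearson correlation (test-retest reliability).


r = cov(X,Y) / (SD_X * SD_Y)
r = 289.47 / (17.15 * 17.11)
r = 289.47 / 293.4365
r = 0.9865

0.9865


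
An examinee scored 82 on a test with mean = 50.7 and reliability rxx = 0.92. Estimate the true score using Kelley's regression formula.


T_est = rxx * X + (1 - rxx) * mean
T_est = 0.92 * 82 + 0.08 * 50.7
T_est = 75.44 + 4.056
T_est = 79.496

79.496


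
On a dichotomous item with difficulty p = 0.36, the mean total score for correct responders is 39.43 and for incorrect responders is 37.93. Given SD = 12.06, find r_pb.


q = 1 - p = 0.64
rpb = ((M1 - M0) / SD) * sqrt(p * q)
rpb = ((39.43 - 37.93) / 12.06) * sqrt(0.36 * 0.64)
rpb = 0.0597

0.0597


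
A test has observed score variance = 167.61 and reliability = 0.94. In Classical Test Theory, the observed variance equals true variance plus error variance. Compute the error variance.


var_true = rxx * var_obs = 0.94 * 167.61 = 157.5534
var_error = var_obs - var_true
var_error = 167.61 - 157.5534
var_error = 10.0566

10.0566


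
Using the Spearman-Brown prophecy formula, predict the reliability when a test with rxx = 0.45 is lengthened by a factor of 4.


r_new = (n * rxx) / (1 + (n-1) * rxx)
r_new = (4 * 0.45) / (1 + 3 * 0.45)
r_new = 1.8 / 2.35
r_new = 0.766

0.766


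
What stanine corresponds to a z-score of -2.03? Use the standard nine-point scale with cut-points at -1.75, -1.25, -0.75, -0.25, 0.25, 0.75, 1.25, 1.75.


Stanine boundaries: [-1.75, -1.25, -0.75, -0.25, 0.25, 0.75, 1.25, 1.75]
z = -2.03
Check each boundary:
  z < -1.75
  z < -1.25
  z < -0.75
  z < -0.25
  z < 0.25
  z < 0.75
  z < 1.25
  z < 1.75
Highest qualifying boundary gives stanine = 1

1


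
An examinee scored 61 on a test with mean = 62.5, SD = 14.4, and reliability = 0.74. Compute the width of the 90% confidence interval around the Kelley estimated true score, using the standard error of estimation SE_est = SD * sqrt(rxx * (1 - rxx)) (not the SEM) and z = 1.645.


True score estimate = 0.74*61 + 0.26*62.5 = 61.39
SE_est = SD * sqrt(rxx * (1 - rxx)) = 14.4 * sqrt(0.74 * 0.26) = 14.4 * sqrt(0.1924) = 6.316333
CI = T_est +/- z * SE_est, so width = 2 * z * SE_est = 2 * 1.645 * 6.316333
Width = 20.7807

20.7807


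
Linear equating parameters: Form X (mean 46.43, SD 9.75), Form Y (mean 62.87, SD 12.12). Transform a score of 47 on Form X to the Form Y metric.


slope = SD_Y / SD_X = 12.12 / 9.75 ~ 1.2431
intercept = mean_Y - slope * mean_X = 62.87 - (12.12 / 9.75) * 46.43 ~ 5.1539
Y = slope * X + intercept. To avoid rounding drift from the rounded slope/intercept, evaluate the equivalent form Y = mean_Y + SD_Y * (X - mean_X) / SD_X at full precision:
Y = 62.87 + 12.12 * (47 - 46.43) / 9.75
Y = 62.87 + 12.12 * 0.57 / 9.75
Y = 62.87 + 6.9084 / 9.75
Y = 62.87 + 0.7086
Y = 63.5786

63.5786


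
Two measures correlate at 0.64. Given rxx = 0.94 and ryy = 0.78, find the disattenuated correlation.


r_corrected = rxy / sqrt(rxx * ryy)
= 0.64 / sqrt(0.94 * 0.78)
= 0.64 / sqrt(0.7332)
= 0.64 / 0.856271
r_corrected = 0.7474

0.7474


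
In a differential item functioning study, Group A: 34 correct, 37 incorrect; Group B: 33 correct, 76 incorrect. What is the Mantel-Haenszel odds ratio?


Odds_A = 34/37 = 0.9189
Odds_B = 33/76 = 0.4342
OR = Odds_A / Odds_B = 0.9189 / 0.4342
Exactly, OR = (34 * 76) / (37 * 33) = 2584 / 1221
OR = 2.1163

2.1163


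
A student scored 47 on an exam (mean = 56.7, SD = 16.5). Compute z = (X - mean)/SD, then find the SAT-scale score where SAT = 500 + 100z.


z = (X - mean) / SD = (47 - 56.7) / 16.5
z = -9.7 / 16.5
z = -0.5879
SAT-scale = SAT = 500 + 100z
Carry z at full precision (z = -9.7 / 16.5) into the conversion:
SAT-scale = 500 + 100 * (-9.7 / 16.5) = 500 + -970 / 16.5
SAT-scale = 500 + -58.7879
SAT-scale = 441.2121

441.2121


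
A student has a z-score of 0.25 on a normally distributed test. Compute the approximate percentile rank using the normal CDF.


CDF(z) = 0.5 * (1 + erf(z/sqrt(2)))
erf(0.1768) = 0.1974
CDF = 0.5987
Percentile rank = 0.5987 * 100 = 59.87

59.87


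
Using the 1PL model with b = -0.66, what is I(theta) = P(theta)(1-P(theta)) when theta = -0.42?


P = 1/(1+exp(-(-0.42--0.66))) = 0.5597
I = P*(1-P) = 0.5597 * 0.4403
I = 0.2464

0.2464


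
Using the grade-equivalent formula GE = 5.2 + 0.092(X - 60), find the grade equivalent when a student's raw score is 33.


raw - median = 33 - 60 = -27
slope * diff = 0.092 * -27 = -2.484
GE = 5.2 + -2.484
GE = 2.716

2.716


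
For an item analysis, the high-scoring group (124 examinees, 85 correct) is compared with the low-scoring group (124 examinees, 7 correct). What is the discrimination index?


p_upper = 85/124 = 0.6855
p_lower = 7/124 = 0.0565
D = 0.6855 - 0.0565 = 0.629

0.629


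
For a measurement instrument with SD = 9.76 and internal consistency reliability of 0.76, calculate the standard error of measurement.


SEM = SD * sqrt(1 - rxx)
SEM = 9.76 * sqrt(1 - 0.76)
SEM = 9.76 * sqrt(0.24) = 9.76 * 0.489898
SEM = 4.7814

4.7814


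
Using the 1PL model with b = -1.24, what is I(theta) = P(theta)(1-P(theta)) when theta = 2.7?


P = 1/(1+exp(-(2.7--1.24))) = 0.9809
I = P*(1-P) = 0.9809 * 0.0191
I = 0.0187

0.0187


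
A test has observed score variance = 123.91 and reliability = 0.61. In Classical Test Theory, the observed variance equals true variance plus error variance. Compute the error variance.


var_true = rxx * var_obs = 0.61 * 123.91 = 75.5851
var_error = var_obs - var_true
var_error = 123.91 - 75.5851
var_error = 48.3249

48.3249


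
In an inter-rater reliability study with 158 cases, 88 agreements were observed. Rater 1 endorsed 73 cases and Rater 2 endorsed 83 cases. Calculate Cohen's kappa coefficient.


P_o = 88/158 = 0.556962
P_e = (73*83 + 85*75) / 24964 = 0.498077
kappa = (P_o - P_e) / (1 - P_e)
kappa = (0.556962 - 0.498077) / (1 - 0.498077)
kappa = 0.1173

0.1173


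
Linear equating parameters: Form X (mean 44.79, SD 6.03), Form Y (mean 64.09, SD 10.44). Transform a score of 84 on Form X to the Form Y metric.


slope = SD_Y / SD_X = 10.44 / 6.03 ~ 1.7313
intercept = mean_Y - slope * mean_X = 64.09 - (10.44 / 6.03) * 44.79 ~ -13.4569
Y = slope * X + intercept. To avoid rounding drift from the rounded slope/intercept, evaluate the equivalent form Y = mean_Y + SD_Y * (X - mean_X) / SD_X at full precision:
Y = 64.09 + 10.44 * (84 - 44.79) / 6.03
Y = 64.09 + 10.44 * 39.21 / 6.03
Y = 64.09 + 409.3524 / 6.03
Y = 64.09 + 67.886
Y = 131.976

131.976


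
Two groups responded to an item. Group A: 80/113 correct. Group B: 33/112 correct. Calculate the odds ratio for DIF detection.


Odds_A = 80/33 = 2.4242
Odds_B = 33/79 = 0.4177
OR = Odds_A / Odds_B = 2.4242 / 0.4177
Exactly, OR = (80 * 79) / (33 * 33) = 6320 / 1089
OR = 5.8035

5.8035


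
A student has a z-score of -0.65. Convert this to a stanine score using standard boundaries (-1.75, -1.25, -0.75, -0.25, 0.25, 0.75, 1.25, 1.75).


Stanine boundaries: [-1.75, -1.25, -0.75, -0.25, 0.25, 0.75, 1.25, 1.75]
z = -0.65
Check each boundary:
  z >= -1.75 -> could be stanine 2
  z >= -1.25 -> could be stanine 3
  z >= -0.75 -> could be stanine 4
  z < -0.25
  z < 0.25
  z < 0.75
  z < 1.25
  z < 1.75
Highest qualifying boundary gives stanine = 4

4


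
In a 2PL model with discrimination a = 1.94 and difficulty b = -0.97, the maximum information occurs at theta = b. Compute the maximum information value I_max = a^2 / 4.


For 2PL, max info at theta = b = -0.97
I_max = a^2 / 4 = 1.94^2 / 4
= 3.7636 / 4
I_max = 0.9409

0.9409


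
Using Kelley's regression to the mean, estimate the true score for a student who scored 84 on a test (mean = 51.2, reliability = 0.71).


T_est = rxx * X + (1 - rxx) * mean
T_est = 0.71 * 84 + 0.29 * 51.2
T_est = 59.64 + 14.848
T_est = 74.488

74.488


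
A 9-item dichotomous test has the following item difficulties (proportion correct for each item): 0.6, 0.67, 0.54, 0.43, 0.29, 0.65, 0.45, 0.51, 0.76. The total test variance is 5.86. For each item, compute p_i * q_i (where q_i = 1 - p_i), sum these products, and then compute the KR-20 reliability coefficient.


For each item, compute p_i * q_i:
  Item 1: 0.6 * 0.4 = 0.24
  Item 2: 0.67 * 0.33 = 0.2211
  Item 3: 0.54 * 0.46 = 0.2484
  Item 4: 0.43 * 0.57 = 0.2451
  Item 5: 0.29 * 0.71 = 0.2059
  Item 6: 0.65 * 0.35 = 0.2275
  Item 7: 0.45 * 0.55 = 0.2475
  Item 8: 0.51 * 0.49 = 0.2499
  Item 9: 0.76 * 0.24 = 0.1824
Sum(p_i * q_i) = 0.24 + 0.2211 + 0.2484 + 0.2451 + 0.2059 + 0.2275 + 0.2475 + 0.2499 + 0.1824 = 2.0678
KR-20 = (k/(k-1)) * (1 - Sum(p_i*q_i) / Var_total)
= (9/8) * (1 - 2.0678/5.86)
= 1.125 * 0.6471
KR-20 = 0.728

0.728


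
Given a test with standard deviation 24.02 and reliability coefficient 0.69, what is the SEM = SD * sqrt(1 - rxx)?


SEM = SD * sqrt(1 - rxx)
SEM = 24.02 * sqrt(1 - 0.69)
SEM = 24.02 * sqrt(0.31) = 24.02 * 0.556776
SEM = 13.3738

13.3738


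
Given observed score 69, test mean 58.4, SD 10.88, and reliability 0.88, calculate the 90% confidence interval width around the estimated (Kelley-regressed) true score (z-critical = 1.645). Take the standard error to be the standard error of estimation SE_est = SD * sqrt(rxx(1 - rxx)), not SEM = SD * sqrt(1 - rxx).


True score estimate = 0.88*69 + 0.12*58.4 = 67.728
SE_est = SD * sqrt(rxx * (1 - rxx)) = 10.88 * sqrt(0.88 * 0.12) = 10.88 * sqrt(0.1056) = 3.535582
CI = T_est +/- z * SE_est, so width = 2 * z * SE_est = 2 * 1.645 * 3.535582
Width = 11.6321

11.6321


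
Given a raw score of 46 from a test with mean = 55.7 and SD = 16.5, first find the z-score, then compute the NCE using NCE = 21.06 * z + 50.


z = (X - mean) / SD = (46 - 55.7) / 16.5
z = -9.7 / 16.5
z = -0.5879
NCE = NCE = 21.06z + 50
Carry z at full precision (z = -9.7 / 16.5) into the conversion:
NCE = 21.06 * (-9.7 / 16.5) + 50 = -204.282 / 16.5 + 50
NCE = -12.3807 + 50
NCE = 37.6193

37.6193


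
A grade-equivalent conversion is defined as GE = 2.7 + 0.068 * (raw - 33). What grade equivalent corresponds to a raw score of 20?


raw - median = 20 - 33 = -13
slope * diff = 0.068 * -13 = -0.884
GE = 2.7 + -0.884
GE = 1.816

1.816


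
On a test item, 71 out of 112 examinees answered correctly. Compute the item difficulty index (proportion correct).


Item difficulty p = number correct / total examinees
p = 71 / 112
p = 0.6339

0.6339


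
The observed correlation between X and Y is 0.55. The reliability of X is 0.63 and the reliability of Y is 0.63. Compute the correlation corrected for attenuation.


r_corrected = rxy / sqrt(rxx * ryy)
= 0.55 / sqrt(0.63 * 0.63)
= 0.55 / sqrt(0.3969)
= 0.55 / 0.63
r_corrected = 0.873

0.873


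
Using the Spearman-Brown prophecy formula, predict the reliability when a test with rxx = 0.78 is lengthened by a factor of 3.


r_new = (n * rxx) / (1 + (n-1) * rxx)
r_new = (3 * 0.78) / (1 + 2 * 0.78)
r_new = 2.34 / 2.56
r_new = 0.9141

0.9141


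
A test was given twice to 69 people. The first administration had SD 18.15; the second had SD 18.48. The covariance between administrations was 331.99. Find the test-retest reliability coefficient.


r = cov(X,Y) / (SD_X * SD_Y)
r = 331.99 / (18.15 * 18.48)
r = 331.99 / 335.412
r = 0.9898

0.9898


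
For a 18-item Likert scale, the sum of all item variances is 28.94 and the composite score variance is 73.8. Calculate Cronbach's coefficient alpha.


alpha = (k/(k-1)) * (1 - sum(si^2)/s_total^2)
= (18/17) * (1 - 28.94/73.8)
alpha = 0.6436

0.6436


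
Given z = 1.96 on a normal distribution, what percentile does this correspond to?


CDF(z) = 0.5 * (1 + erf(z/sqrt(2)))
erf(1.3859) = 0.95
CDF = 0.975
Percentile rank = 0.975 * 100 = 97.5

97.5


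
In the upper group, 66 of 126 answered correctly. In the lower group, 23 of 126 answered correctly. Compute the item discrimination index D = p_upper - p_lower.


p_upper = 66/126 = 0.5238
p_lower = 23/126 = 0.1825
D = 0.5238 - 0.1825 = 0.3413

0.3413


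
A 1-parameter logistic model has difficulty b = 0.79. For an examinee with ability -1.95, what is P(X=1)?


theta - b = -1.95 - 0.79 = -2.74
exp(-(theta - b)) = exp(2.74) = 15.487
P = 1 / (1 + 15.487)
P = 0.0607

0.0607


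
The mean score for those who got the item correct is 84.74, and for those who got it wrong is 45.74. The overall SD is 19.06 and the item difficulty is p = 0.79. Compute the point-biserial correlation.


q = 1 - p = 0.21
rpb = ((M1 - M0) / SD) * sqrt(p * q)
rpb = ((84.74 - 45.74) / 19.06) * sqrt(0.79 * 0.21)
rpb = 0.8334

0.8334


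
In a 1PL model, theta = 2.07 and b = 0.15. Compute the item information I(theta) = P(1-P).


P = 1/(1+exp(-(2.07-0.15))) = 0.8721
I = P*(1-P) = 0.8721 * 0.1279
I = 0.1115

0.1115


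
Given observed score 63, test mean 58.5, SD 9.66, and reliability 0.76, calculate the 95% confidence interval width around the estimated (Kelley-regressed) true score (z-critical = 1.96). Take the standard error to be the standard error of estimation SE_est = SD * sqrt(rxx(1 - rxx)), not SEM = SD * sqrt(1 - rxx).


True score estimate = 0.76*63 + 0.24*58.5 = 61.92
SE_est = SD * sqrt(rxx * (1 - rxx)) = 9.66 * sqrt(0.76 * 0.24) = 9.66 * sqrt(0.1824) = 4.125623
CI = T_est +/- z * SE_est, so width = 2 * z * SE_est = 2 * 1.96 * 4.125623
Width = 16.1724

16.1724


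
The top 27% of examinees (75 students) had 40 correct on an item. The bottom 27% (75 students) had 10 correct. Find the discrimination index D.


p_upper = 40/75 = 0.5333
p_lower = 10/75 = 0.1333
D = 0.5333 - 0.1333 = 0.4

0.4


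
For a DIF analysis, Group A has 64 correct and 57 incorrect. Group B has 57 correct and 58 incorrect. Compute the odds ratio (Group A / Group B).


Odds_A = 64/57 = 1.1228
Odds_B = 57/58 = 0.9828
OR = Odds_A / Odds_B = 1.1228 / 0.9828
Exactly, OR = (64 * 58) / (57 * 57) = 3712 / 3249
OR = 1.1425

1.1425


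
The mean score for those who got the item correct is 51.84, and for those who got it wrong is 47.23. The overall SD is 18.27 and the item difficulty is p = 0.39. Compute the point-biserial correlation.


q = 1 - p = 0.61
rpb = ((M1 - M0) / SD) * sqrt(p * q)
rpb = ((51.84 - 47.23) / 18.27) * sqrt(0.39 * 0.61)
rpb = 0.1231

0.1231


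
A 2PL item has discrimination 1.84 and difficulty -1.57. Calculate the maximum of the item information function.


For 2PL, max info at theta = b = -1.57
I_max = a^2 / 4 = 1.84^2 / 4
= 3.3856 / 4
I_max = 0.8464

0.8464


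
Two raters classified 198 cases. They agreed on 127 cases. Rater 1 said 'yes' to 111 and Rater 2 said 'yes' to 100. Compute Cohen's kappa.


P_o = 127/198 = 0.641414
P_e = (111*100 + 87*98) / 39204 = 0.500612
kappa = (P_o - P_e) / (1 - P_e)
kappa = (0.641414 - 0.500612) / (1 - 0.500612)
kappa = 0.2819

0.2819


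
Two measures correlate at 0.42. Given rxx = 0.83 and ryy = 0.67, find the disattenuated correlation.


r_corrected = rxy / sqrt(rxx * ryy)
= 0.42 / sqrt(0.83 * 0.67)
= 0.42 / sqrt(0.5561)
= 0.42 / 0.745721
r_corrected = 0.5632

0.5632


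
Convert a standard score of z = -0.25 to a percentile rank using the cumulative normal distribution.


CDF(z) = 0.5 * (1 + erf(z/sqrt(2)))
erf(-0.1768) = -0.1974
CDF = 0.4013
Percentile rank = 0.4013 * 100 = 40.13

40.13


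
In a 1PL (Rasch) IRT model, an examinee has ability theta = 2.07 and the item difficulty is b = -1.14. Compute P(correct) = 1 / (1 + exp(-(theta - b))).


theta - b = 2.07 - -1.14 = 3.21
exp(-(theta - b)) = exp(-3.21) = 0.0404
P = 1 / (1 + 0.0404)
P = 0.9612

0.9612


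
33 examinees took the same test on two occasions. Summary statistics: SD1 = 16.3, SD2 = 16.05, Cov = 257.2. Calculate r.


r = cov(X,Y) / (SD_X * SD_Y)
r = 257.2 / (16.3 * 16.05)
r = 257.2 / 261.615
r = 0.9831

0.9831


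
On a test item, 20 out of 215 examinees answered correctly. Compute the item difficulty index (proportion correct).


Item difficulty p = number correct / total examinees
p = 20 / 215
p = 0.093

0.093


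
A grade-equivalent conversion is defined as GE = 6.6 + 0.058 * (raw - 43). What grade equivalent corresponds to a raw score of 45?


raw - median = 45 - 43 = 2
slope * diff = 0.058 * 2 = 0.116
GE = 6.6 + 0.116
GE = 6.716

6.716


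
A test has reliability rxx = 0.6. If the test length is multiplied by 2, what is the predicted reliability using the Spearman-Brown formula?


r_new = (n * rxx) / (1 + (n-1) * rxx)
r_new = (2 * 0.6) / (1 + 1 * 0.6)
r_new = 1.2 / 1.6
r_new = 0.75

0.75


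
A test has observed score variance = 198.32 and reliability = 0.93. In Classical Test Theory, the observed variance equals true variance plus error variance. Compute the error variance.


var_true = rxx * var_obs = 0.93 * 198.32 = 184.4376
var_error = var_obs - var_true
var_error = 198.32 - 184.4376
var_error = 13.8824

13.8824


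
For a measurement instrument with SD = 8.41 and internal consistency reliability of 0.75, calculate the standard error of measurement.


SEM = SD * sqrt(1 - rxx)
SEM = 8.41 * sqrt(1 - 0.75)
SEM = 8.41 * sqrt(0.25) = 8.41 * 0.5
SEM = 4.205

4.205


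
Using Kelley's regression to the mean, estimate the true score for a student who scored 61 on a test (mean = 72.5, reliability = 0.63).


T_est = rxx * X + (1 - rxx) * mean
T_est = 0.63 * 61 + 0.37 * 72.5
T_est = 38.43 + 26.825
T_est = 65.255

65.255


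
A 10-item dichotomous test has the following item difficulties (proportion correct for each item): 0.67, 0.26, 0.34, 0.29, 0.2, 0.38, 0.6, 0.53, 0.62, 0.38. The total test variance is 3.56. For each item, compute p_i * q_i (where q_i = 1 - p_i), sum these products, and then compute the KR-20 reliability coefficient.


For each item, compute p_i * q_i:
  Item 1: 0.67 * 0.33 = 0.2211
  Item 2: 0.26 * 0.74 = 0.1924
  Item 3: 0.34 * 0.66 = 0.2244
  Item 4: 0.29 * 0.71 = 0.2059
  Item 5: 0.2 * 0.8 = 0.16
  Item 6: 0.38 * 0.62 = 0.2356
  Item 7: 0.6 * 0.4 = 0.24
  Item 8: 0.53 * 0.47 = 0.2491
  Item 9: 0.62 * 0.38 = 0.2356
  Item 10: 0.38 * 0.62 = 0.2356
Sum(p_i * q_i) = 0.2211 + 0.1924 + 0.2244 + 0.2059 + 0.16 + 0.2356 + 0.24 + 0.2491 + 0.2356 + 0.2356 = 2.1997
KR-20 = (k/(k-1)) * (1 - Sum(p_i*q_i) / Var_total)
= (10/9) * (1 - 2.1997/3.56)
= 1.1111 * 0.3821
KR-20 = 0.4246

0.4246


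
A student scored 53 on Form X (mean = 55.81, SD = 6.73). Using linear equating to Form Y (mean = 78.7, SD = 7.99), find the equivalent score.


slope = SD_Y / SD_X = 7.99 / 6.73 ~ 1.1872
intercept = mean_Y - slope * mean_X = 78.7 - (7.99 / 6.73) * 55.81 ~ 12.4412
Y = slope * X + intercept. To avoid rounding drift from the rounded slope/intercept, evaluate the equivalent form Y = mean_Y + SD_Y * (X - mean_X) / SD_X at full precision:
Y = 78.7 + 7.99 * (53 - 55.81) / 6.73
Y = 78.7 - 7.99 * 2.81 / 6.73
Y = 78.7 - 22.4519 / 6.73
Y = 78.7 - 3.3361
Y = 75.3639

75.3639


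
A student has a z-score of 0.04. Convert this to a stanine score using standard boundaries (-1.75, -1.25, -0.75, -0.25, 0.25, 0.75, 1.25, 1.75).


Stanine boundaries: [-1.75, -1.25, -0.75, -0.25, 0.25, 0.75, 1.25, 1.75]
z = 0.04
Check each boundary:
  z >= -1.75 -> could be stanine 2
  z >= -1.25 -> could be stanine 3
  z >= -0.75 -> could be stanine 4
  z >= -0.25 -> could be stanine 5
  z < 0.25
  z < 0.75
  z < 1.25
  z < 1.75
Highest qualifying boundary gives stanine = 5

5


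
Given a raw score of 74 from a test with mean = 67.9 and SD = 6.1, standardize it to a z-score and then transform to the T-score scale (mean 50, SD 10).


z = (X - mean) / SD = (74 - 67.9) / 6.1
z = 6.1 / 6.1
z = 1.0
T-score = T = 50 + 10z
Carry z at full precision (z = 6.1 / 6.1) into the conversion:
T-score = 50 + 10 * (6.1 / 6.1) = 50 + 61 / 6.1
T-score = 50 + 10.0
T-score = 60.0

60.0


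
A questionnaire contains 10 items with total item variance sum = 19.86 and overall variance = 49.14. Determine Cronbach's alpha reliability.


alpha = (k/(k-1)) * (1 - sum(si^2)/s_total^2)
= (10/9) * (1 - 19.86/49.14)
alpha = 0.6621

0.6621


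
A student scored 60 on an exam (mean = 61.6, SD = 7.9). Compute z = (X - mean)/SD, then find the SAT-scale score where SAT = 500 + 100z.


z = (X - mean) / SD = (60 - 61.6) / 7.9
z = -1.6 / 7.9
z = -0.2025
SAT-scale = SAT = 500 + 100z
Carry z at full precision (z = -1.6 / 7.9) into the conversion:
SAT-scale = 500 + 100 * (-1.6 / 7.9) = 500 + -160 / 7.9
SAT-scale = 500 + -20.2532
SAT-scale = 479.7468

479.7468


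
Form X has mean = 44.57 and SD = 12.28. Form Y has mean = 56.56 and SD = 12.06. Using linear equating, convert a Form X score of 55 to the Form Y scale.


slope = SD_Y / SD_X = 12.06 / 12.28 ~ 0.9821
intercept = mean_Y - slope * mean_X = 56.56 - (12.06 / 12.28) * 44.57 ~ 12.7885
Y = slope * X + intercept. To avoid rounding drift from the rounded slope/intercept, evaluate the equivalent form Y = mean_Y + SD_Y * (X - mean_X) / SD_X at full precision:
Y = 56.56 + 12.06 * (55 - 44.57) / 12.28
Y = 56.56 + 12.06 * 10.43 / 12.28
Y = 56.56 + 125.7858 / 12.28
Y = 56.56 + 10.2431
Y = 66.8031

66.8031


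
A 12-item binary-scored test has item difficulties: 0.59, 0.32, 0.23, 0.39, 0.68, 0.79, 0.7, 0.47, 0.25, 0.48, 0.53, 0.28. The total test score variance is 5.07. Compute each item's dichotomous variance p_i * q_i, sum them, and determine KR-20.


For each item, compute p_i * q_i:
  Item 1: 0.59 * 0.41 = 0.2419
  Item 2: 0.32 * 0.68 = 0.2176
  Item 3: 0.23 * 0.77 = 0.1771
  Item 4: 0.39 * 0.61 = 0.2379
  Item 5: 0.68 * 0.32 = 0.2176
  Item 6: 0.79 * 0.21 = 0.1659
  Item 7: 0.7 * 0.3 = 0.21
  Item 8: 0.47 * 0.53 = 0.2491
  Item 9: 0.25 * 0.75 = 0.1875
  Item 10: 0.48 * 0.52 = 0.2496
  Item 11: 0.53 * 0.47 = 0.2491
  Item 12: 0.28 * 0.72 = 0.2016
Sum(p_i * q_i) = 0.2419 + 0.2176 + 0.1771 + 0.2379 + 0.2176 + 0.1659 + 0.21 + 0.2491 + 0.1875 + 0.2496 + 0.2491 + 0.2016 = 2.6049
KR-20 = (k/(k-1)) * (1 - Sum(p_i*q_i) / Var_total)
= (12/11) * (1 - 2.6049/5.07)
= 1.0909 * 0.4862
KR-20 = 0.5304

0.5304


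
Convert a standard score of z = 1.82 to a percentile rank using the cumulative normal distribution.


CDF(z) = 0.5 * (1 + erf(z/sqrt(2)))
erf(1.2869) = 0.9312
CDF = 0.9656
Percentile rank = 0.9656 * 100 = 96.56

96.56


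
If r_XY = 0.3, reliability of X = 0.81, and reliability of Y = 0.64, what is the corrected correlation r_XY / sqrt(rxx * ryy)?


r_corrected = rxy / sqrt(rxx * ryy)
= 0.3 / sqrt(0.81 * 0.64)
= 0.3 / sqrt(0.5184)
= 0.3 / 0.72
r_corrected = 0.4167

0.4167


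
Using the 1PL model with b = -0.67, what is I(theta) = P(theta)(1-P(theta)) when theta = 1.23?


P = 1/(1+exp(-(1.23--0.67))) = 0.8699
I = P*(1-P) = 0.8699 * 0.1301
I = 0.1132

0.1132


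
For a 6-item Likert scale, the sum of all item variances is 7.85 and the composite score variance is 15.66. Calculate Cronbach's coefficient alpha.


alpha = (k/(k-1)) * (1 - sum(si^2)/s_total^2)
= (6/5) * (1 - 7.85/15.66)
alpha = 0.5985

0.5985


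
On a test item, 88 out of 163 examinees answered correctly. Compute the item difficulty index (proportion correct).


Item difficulty p = number correct / total examinees
p = 88 / 163
p = 0.5399

0.5399


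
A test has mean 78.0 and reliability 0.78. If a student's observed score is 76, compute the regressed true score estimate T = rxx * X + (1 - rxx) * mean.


T_est = rxx * X + (1 - rxx) * mean
T_est = 0.78 * 76 + 0.22 * 78.0
T_est = 59.28 + 17.16
T_est = 76.44

76.44


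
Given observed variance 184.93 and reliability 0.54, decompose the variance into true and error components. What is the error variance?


var_true = rxx * var_obs = 0.54 * 184.93 = 99.8622
var_error = var_obs - var_true
var_error = 184.93 - 99.8622
var_error = 85.0678

85.0678


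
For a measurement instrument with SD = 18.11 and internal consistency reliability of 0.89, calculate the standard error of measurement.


SEM = SD * sqrt(1 - rxx)
SEM = 18.11 * sqrt(1 - 0.89)
SEM = 18.11 * sqrt(0.11) = 18.11 * 0.331662
SEM = 6.0064

6.0064


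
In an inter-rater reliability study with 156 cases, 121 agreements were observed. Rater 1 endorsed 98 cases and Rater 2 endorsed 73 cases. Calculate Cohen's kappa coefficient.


P_o = 121/156 = 0.775641
P_e = (98*73 + 58*83) / 24336 = 0.491782
kappa = (P_o - P_e) / (1 - P_e)
kappa = (0.775641 - 0.491782) / (1 - 0.491782)
kappa = 0.5585

0.5585


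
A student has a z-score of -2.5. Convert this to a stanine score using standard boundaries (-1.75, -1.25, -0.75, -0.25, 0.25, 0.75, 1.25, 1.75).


Stanine boundaries: [-1.75, -1.25, -0.75, -0.25, 0.25, 0.75, 1.25, 1.75]
z = -2.5
Check each boundary:
  z < -1.75
  z < -1.25
  z < -0.75
  z < -0.25
  z < 0.25
  z < 0.75
  z < 1.25
  z < 1.75
Highest qualifying boundary gives stanine = 1

1


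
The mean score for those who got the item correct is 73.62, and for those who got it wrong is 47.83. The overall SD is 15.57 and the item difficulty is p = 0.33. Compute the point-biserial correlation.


q = 1 - p = 0.67
rpb = ((M1 - M0) / SD) * sqrt(p * q)
rpb = ((73.62 - 47.83) / 15.57) * sqrt(0.33 * 0.67)
rpb = 0.7789

0.7789


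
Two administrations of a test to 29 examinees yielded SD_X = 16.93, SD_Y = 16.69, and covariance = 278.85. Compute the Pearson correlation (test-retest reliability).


r = cov(X,Y) / (SD_X * SD_Y)
r = 278.85 / (16.93 * 16.69)
r = 278.85 / 282.5617
r = 0.9869

0.9869


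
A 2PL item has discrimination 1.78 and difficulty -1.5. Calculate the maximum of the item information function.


For 2PL, max info at theta = b = -1.5
I_max = a^2 / 4 = 1.78^2 / 4
= 3.1684 / 4
I_max = 0.7921

0.7921


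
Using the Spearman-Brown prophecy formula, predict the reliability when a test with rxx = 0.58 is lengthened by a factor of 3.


r_new = (n * rxx) / (1 + (n-1) * rxx)
r_new = (3 * 0.58) / (1 + 2 * 0.58)
r_new = 1.74 / 2.16
r_new = 0.8056

0.8056


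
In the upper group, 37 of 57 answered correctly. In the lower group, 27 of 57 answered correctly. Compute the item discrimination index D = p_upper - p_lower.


p_upper = 37/57 = 0.6491
p_lower = 27/57 = 0.4737
D = 0.6491 - 0.4737 = 0.1754

0.1754


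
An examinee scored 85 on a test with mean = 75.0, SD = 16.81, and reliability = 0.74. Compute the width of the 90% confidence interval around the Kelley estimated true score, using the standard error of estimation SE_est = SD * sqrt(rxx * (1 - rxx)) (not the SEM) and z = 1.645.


True score estimate = 0.74*85 + 0.26*75.0 = 82.4
SE_est = SD * sqrt(rxx * (1 - rxx)) = 16.81 * sqrt(0.74 * 0.26) = 16.81 * sqrt(0.1924) = 7.373442
CI = T_est +/- z * SE_est, so width = 2 * z * SE_est = 2 * 1.645 * 7.373442
Width = 24.2586

24.2586


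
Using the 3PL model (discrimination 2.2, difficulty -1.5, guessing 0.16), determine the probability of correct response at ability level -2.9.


logit = 2.2*(-2.9 - -1.5) = -3.08
P* = 1/(1 + exp(--3.08)) = 0.0439
P = 0.16 + (1 - 0.16) * 0.0439
P = 0.1969

0.1969


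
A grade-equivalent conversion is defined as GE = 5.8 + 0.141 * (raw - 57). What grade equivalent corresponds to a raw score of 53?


raw - median = 53 - 57 = -4
slope * diff = 0.141 * -4 = -0.564
GE = 5.8 + -0.564
GE = 5.236

5.236


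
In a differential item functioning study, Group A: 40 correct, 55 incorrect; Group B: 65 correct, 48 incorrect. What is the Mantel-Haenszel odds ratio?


Odds_A = 40/55 = 0.7273
Odds_B = 65/48 = 1.3542
OR = Odds_A / Odds_B = 0.7273 / 1.3542
Exactly, OR = (40 * 48) / (55 * 65) = 1920 / 3575
OR = 0.5371

0.5371


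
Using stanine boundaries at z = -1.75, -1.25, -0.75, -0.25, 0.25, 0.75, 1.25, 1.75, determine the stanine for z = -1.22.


Stanine boundaries: [-1.75, -1.25, -0.75, -0.25, 0.25, 0.75, 1.25, 1.75]
z = -1.22
Check each boundary:
  z >= -1.75 -> could be stanine 2
  z >= -1.25 -> could be stanine 3
  z < -0.75
  z < -0.25
  z < 0.25
  z < 0.75
  z < 1.25
  z < 1.75
Highest qualifying boundary gives stanine = 3

3


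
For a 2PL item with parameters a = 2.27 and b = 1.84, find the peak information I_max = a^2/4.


For 2PL, max info at theta = b = 1.84
I_max = a^2 / 4 = 2.27^2 / 4
= 5.1529 / 4
I_max = 1.2882

1.2882


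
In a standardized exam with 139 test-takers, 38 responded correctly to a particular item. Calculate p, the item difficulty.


Item difficulty p = number correct / total examinees
p = 38 / 139
p = 0.2734

0.2734


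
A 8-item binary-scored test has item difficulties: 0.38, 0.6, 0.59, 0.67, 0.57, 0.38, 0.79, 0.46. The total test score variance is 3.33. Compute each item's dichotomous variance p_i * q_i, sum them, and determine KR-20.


For each item, compute p_i * q_i:
  Item 1: 0.38 * 0.62 = 0.2356
  Item 2: 0.6 * 0.4 = 0.24
  Item 3: 0.59 * 0.41 = 0.2419
  Item 4: 0.67 * 0.33 = 0.2211
  Item 5: 0.57 * 0.43 = 0.2451
  Item 6: 0.38 * 0.62 = 0.2356
  Item 7: 0.79 * 0.21 = 0.1659
  Item 8: 0.46 * 0.54 = 0.2484
Sum(p_i * q_i) = 0.2356 + 0.24 + 0.2419 + 0.2211 + 0.2451 + 0.2356 + 0.1659 + 0.2484 = 1.8336
KR-20 = (k/(k-1)) * (1 - Sum(p_i*q_i) / Var_total)
= (8/7) * (1 - 1.8336/3.33)
= 1.1429 * 0.4494
KR-20 = 0.5136

0.5136


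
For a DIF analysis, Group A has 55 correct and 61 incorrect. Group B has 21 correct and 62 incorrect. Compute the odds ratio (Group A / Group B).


Odds_A = 55/61 = 0.9016
Odds_B = 21/62 = 0.3387
OR = Odds_A / Odds_B = 0.9016 / 0.3387
Exactly, OR = (55 * 62) / (61 * 21) = 3410 / 1281
OR = 2.662

2.662


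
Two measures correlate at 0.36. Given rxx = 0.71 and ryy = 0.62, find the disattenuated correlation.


r_corrected = rxy / sqrt(rxx * ryy)
= 0.36 / sqrt(0.71 * 0.62)
= 0.36 / sqrt(0.4402)
= 0.36 / 0.663476
r_corrected = 0.5426

0.5426


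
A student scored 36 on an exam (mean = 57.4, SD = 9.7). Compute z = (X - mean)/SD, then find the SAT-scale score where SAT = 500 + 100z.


z = (X - mean) / SD = (36 - 57.4) / 9.7
z = -21.4 / 9.7
z = -2.2062
SAT-scale = SAT = 500 + 100z
Carry z at full precision (z = -21.4 / 9.7) into the conversion:
SAT-scale = 500 + 100 * (-21.4 / 9.7) = 500 + -2140 / 9.7
SAT-scale = 500 + -220.6186
SAT-scale = 279.3814

279.3814


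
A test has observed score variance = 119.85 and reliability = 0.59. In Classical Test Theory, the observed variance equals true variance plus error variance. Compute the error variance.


var_true = rxx * var_obs = 0.59 * 119.85 = 70.7115
var_error = var_obs - var_true
var_error = 119.85 - 70.7115
var_error = 49.1385

49.1385


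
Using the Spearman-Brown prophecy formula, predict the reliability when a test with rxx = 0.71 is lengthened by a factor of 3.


r_new = (n * rxx) / (1 + (n-1) * rxx)
r_new = (3 * 0.71) / (1 + 2 * 0.71)
r_new = 2.13 / 2.42
r_new = 0.8802

0.8802


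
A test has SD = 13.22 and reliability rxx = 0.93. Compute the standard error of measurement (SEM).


SEM = SD * sqrt(1 - rxx)
SEM = 13.22 * sqrt(1 - 0.93)
SEM = 13.22 * sqrt(0.07) = 13.22 * 0.264575
SEM = 3.4977

3.4977


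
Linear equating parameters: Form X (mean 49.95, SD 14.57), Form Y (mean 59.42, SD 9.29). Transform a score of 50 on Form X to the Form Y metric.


slope = SD_Y / SD_X = 9.29 / 14.57 ~ 0.6376
intercept = mean_Y - slope * mean_X = 59.42 - (9.29 / 14.57) * 49.95 ~ 27.5713
Y = slope * X + intercept. To avoid rounding drift from the rounded slope/intercept, evaluate the equivalent form Y = mean_Y + SD_Y * (X - mean_X) / SD_X at full precision:
Y = 59.42 + 9.29 * (50 - 49.95) / 14.57
Y = 59.42 + 9.29 * 0.05 / 14.57
Y = 59.42 + 0.4645 / 14.57
Y = 59.42 + 0.0319
Y = 59.4519

59.4519


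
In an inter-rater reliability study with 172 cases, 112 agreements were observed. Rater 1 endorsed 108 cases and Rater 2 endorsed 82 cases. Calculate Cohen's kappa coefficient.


P_o = 112/172 = 0.651163
P_e = (108*82 + 64*90) / 29584 = 0.494051
kappa = (P_o - P_e) / (1 - P_e)
kappa = (0.651163 - 0.494051) / (1 - 0.494051)
kappa = 0.3105

0.3105


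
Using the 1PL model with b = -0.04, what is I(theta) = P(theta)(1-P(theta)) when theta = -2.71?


P = 1/(1+exp(-(-2.71--0.04))) = 0.0648
I = P*(1-P) = 0.0648 * 0.9352
I = 0.0606

0.0606


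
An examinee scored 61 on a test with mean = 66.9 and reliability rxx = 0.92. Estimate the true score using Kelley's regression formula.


T_est = rxx * X + (1 - rxx) * mean
T_est = 0.92 * 61 + 0.08 * 66.9
T_est = 56.12 + 5.352
T_est = 61.472

61.472


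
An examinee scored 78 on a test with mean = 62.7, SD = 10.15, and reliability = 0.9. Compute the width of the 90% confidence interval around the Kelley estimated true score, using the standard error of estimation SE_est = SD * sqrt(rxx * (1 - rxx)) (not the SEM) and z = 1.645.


True score estimate = 0.9*78 + 0.1*62.7 = 76.47
SE_est = SD * sqrt(rxx * (1 - rxx)) = 10.15 * sqrt(0.9 * 0.1) = 10.15 * sqrt(0.09) = 3.045
CI = T_est +/- z * SE_est, so width = 2 * z * SE_est = 2 * 1.645 * 3.045
Width = 10.0181

10.0181


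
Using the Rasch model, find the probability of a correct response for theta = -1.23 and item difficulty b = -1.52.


theta - b = -1.23 - -1.52 = 0.29
exp(-(theta - b)) = exp(-0.29) = 0.7483
P = 1 / (1 + 0.7483)
P = 0.572

0.572


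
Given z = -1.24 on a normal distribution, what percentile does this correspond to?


CDF(z) = 0.5 * (1 + erf(z/sqrt(2)))
erf(-0.8768) = -0.785
CDF = 0.1075
Percentile rank = 0.1075 * 100 = 10.75

10.75


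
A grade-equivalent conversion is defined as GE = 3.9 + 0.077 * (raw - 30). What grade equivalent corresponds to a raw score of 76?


raw - median = 76 - 30 = 46
slope * diff = 0.077 * 46 = 3.542
GE = 3.9 + 3.542
GE = 7.442

7.442


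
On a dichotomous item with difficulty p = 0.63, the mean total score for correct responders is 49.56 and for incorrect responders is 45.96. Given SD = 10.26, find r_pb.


q = 1 - p = 0.37
rpb = ((M1 - M0) / SD) * sqrt(p * q)
rpb = ((49.56 - 45.96) / 10.26) * sqrt(0.63 * 0.37)
rpb = 0.1694

0.1694


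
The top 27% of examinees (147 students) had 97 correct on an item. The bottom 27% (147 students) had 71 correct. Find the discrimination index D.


p_upper = 97/147 = 0.6599
p_lower = 71/147 = 0.483
D = 0.6599 - 0.483 = 0.1769

0.1769


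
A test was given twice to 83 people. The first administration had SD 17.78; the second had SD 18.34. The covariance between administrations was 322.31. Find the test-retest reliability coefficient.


r = cov(X,Y) / (SD_X * SD_Y)
r = 322.31 / (17.78 * 18.34)
r = 322.31 / 326.0852
r = 0.9884

0.9884


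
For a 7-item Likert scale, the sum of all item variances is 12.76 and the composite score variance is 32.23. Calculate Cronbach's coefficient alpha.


alpha = (k/(k-1)) * (1 - sum(si^2)/s_total^2)
= (7/6) * (1 - 12.76/32.23)
alpha = 0.7048

0.7048


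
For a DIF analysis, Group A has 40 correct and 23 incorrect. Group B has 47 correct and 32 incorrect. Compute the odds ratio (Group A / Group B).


Odds_A = 40/23 = 1.7391
Odds_B = 47/32 = 1.4688
OR = Odds_A / Odds_B = 1.7391 / 1.4688
Exactly, OR = (40 * 32) / (23 * 47) = 1280 / 1081
OR = 1.1841

1.1841


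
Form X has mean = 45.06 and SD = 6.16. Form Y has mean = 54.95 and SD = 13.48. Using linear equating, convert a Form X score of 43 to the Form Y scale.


slope = SD_Y / SD_X = 13.48 / 6.16 ~ 2.1883
intercept = mean_Y - slope * mean_X = 54.95 - (13.48 / 6.16) * 45.06 ~ -43.6553
Y = slope * X + intercept. To avoid rounding drift from the rounded slope/intercept, evaluate the equivalent form Y = mean_Y + SD_Y * (X - mean_X) / SD_X at full precision:
Y = 54.95 + 13.48 * (43 - 45.06) / 6.16
Y = 54.95 - 13.48 * 2.06 / 6.16
Y = 54.95 - 27.7688 / 6.16
Y = 54.95 - 4.5079
Y = 50.4421

50.4421


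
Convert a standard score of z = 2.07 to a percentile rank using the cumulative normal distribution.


CDF(z) = 0.5 * (1 + erf(z/sqrt(2)))
erf(1.4637) = 0.9615
CDF = 0.9808
Percentile rank = 0.9808 * 100 = 98.08

98.08


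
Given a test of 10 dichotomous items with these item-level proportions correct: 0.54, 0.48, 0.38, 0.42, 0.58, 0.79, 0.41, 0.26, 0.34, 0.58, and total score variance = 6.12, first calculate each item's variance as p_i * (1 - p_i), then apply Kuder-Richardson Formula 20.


For each item, compute p_i * q_i:
  Item 1: 0.54 * 0.46 = 0.2484
  Item 2: 0.48 * 0.52 = 0.2496
  Item 3: 0.38 * 0.62 = 0.2356
  Item 4: 0.42 * 0.58 = 0.2436
  Item 5: 0.58 * 0.42 = 0.2436
  Item 6: 0.79 * 0.21 = 0.1659
  Item 7: 0.41 * 0.59 = 0.2419
  Item 8: 0.26 * 0.74 = 0.1924
  Item 9: 0.34 * 0.66 = 0.2244
  Item 10: 0.58 * 0.42 = 0.2436
Sum(p_i * q_i) = 0.2484 + 0.2496 + 0.2356 + 0.2436 + 0.2436 + 0.1659 + 0.2419 + 0.1924 + 0.2244 + 0.2436 = 2.289
KR-20 = (k/(k-1)) * (1 - Sum(p_i*q_i) / Var_total)
= (10/9) * (1 - 2.289/6.12)
= 1.1111 * 0.626
KR-20 = 0.6955

0.6955


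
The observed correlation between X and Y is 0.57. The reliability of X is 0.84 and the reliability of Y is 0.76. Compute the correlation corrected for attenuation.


r_corrected = rxy / sqrt(rxx * ryy)
= 0.57 / sqrt(0.84 * 0.76)
= 0.57 / sqrt(0.6384)
= 0.57 / 0.798999
r_corrected = 0.7134

0.7134


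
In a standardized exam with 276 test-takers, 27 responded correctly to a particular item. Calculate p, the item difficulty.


Item difficulty p = number correct / total examinees
p = 27 / 276
p = 0.0978

0.0978


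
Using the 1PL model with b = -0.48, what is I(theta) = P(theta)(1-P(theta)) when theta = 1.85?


P = 1/(1+exp(-(1.85--0.48))) = 0.9113
I = P*(1-P) = 0.9113 * 0.0887
I = 0.0808

0.0808


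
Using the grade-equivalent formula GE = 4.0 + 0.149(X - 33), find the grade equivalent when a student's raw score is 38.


raw - median = 38 - 33 = 5
slope * diff = 0.149 * 5 = 0.745
GE = 4.0 + 0.745
GE = 4.745

4.745


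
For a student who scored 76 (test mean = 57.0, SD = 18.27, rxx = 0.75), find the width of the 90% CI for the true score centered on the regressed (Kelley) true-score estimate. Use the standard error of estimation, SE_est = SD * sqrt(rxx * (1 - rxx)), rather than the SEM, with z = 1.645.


True score estimate = 0.75*76 + 0.25*57.0 = 71.25
SE_est = SD * sqrt(rxx * (1 - rxx)) = 18.27 * sqrt(0.75 * 0.25) = 18.27 * sqrt(0.1875) = 7.911142
CI = T_est +/- z * SE_est, so width = 2 * z * SE_est = 2 * 1.645 * 7.911142
Width = 26.0277

26.0277


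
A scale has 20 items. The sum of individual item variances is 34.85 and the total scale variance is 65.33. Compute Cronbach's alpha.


alpha = (k/(k-1)) * (1 - sum(si^2)/s_total^2)
= (20/19) * (1 - 34.85/65.33)
alpha = 0.4911

0.4911
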